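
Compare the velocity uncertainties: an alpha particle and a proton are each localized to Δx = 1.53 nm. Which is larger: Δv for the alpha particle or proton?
The proton has the larger minimum velocity uncertainty, by a ratio of 4.0.

For both particles, Δp_min = ℏ/(2Δx) = 3.446e-26 kg·m/s (same for both).

The velocity uncertainty is Δv = Δp/m:
- alpha particle: Δv = 3.446e-26 / 6.645e-27 = 5.187e+00 m/s = 5.187 m/s
- proton: Δv = 3.446e-26 / 1.673e-27 = 2.060e+01 m/s = 20.604 m/s

Ratio: 2.060e+01 / 5.187e+00 = 4.0

The lighter particle has larger velocity uncertainty because Δv ∝ 1/m.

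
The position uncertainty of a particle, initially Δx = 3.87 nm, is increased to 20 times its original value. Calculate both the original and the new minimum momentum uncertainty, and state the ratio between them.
Original Δp_min = 1.362 × 10^-26 kg·m/s; new Δp'_min = 6.812 × 10^-28 kg·m/s; ratio Δp'_min/Δp_min = 1/20.

From the uncertainty principle ΔxΔp ≥ ℏ/2, the minimum momentum uncertainty is Δp_min = ℏ/(2Δx).

Original (Δx = 3.87 nm = 3.870e-09 m):
Δp_min = (1.055e-34 J·s)/(2 × 3.870e-09 m) = 1.362e-26 kg·m/s

When Δx → 20Δx:
Δp'_min = ℏ/(2 × 20Δx) = (1/20) × ℏ/(2Δx) = (1/20) × Δp_min
Δp'_min = 1/20 × 1.362e-26 kg·m/s = 6.812e-28 kg·m/s

Since Δp_min ∝ 1/Δx, when Δx is increased to 20 times its original value, Δp_min decreases to 1/20 of its original value.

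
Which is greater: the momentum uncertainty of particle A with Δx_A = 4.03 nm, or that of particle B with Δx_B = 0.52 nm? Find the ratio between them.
Particle B has the larger minimum momentum uncertainty, by a factor of 7.75.

For each particle, the minimum momentum uncertainty is Δp_min = ℏ/(2Δx):

Particle A: Δp_A = ℏ/(2×4.030e-09 m) = 1.308e-26 kg·m/s
Particle B: Δp_B = ℏ/(2×5.200e-10 m) = 1.014e-25 kg·m/s

Ratio: Δp_B/Δp_A = 7.75

Since Δp_min ∝ 1/Δx, the particle with smaller position uncertainty (B) has larger momentum uncertainty.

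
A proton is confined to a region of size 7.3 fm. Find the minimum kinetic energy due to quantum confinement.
97.344 keV

Using the uncertainty principle:

1. Position uncertainty: Δx ≈ 7.300e-15 m
2. Minimum momentum uncertainty: Δp = ℏ/(2Δx) = 7.223e-21 kg·m/s
3. Minimum kinetic energy:
   KE = (Δp)²/(2m) = (7.223e-21)²/(2 × 1.673e-27 kg)
   KE = 1.560e-14 J = 97.344 keV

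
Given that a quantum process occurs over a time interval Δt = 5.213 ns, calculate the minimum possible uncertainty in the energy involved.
63.132 neV

Using the energy-time uncertainty principle:
ΔEΔt ≥ ℏ/2

The minimum uncertainty in energy is:
ΔE_min = ℏ/(2Δt)
ΔE_min = (1.055e-34 J·s) / (2 × 5.213e-09 s)
ΔE_min = 1.011e-26 J = 63.132 neV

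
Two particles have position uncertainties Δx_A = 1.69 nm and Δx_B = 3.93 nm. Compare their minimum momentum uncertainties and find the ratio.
Particle A has the larger minimum momentum uncertainty, by a factor of 2.33.

For each particle, the minimum momentum uncertainty is Δp_min = ℏ/(2Δx):

Particle A: Δp_A = ℏ/(2×1.690e-09 m) = 3.120e-26 kg·m/s
Particle B: Δp_B = ℏ/(2×3.930e-09 m) = 1.342e-26 kg·m/s

Ratio: Δp_A/Δp_B = 2.33

Since Δp_min ∝ 1/Δx, the particle with smaller position uncertainty (A) has larger momentum uncertainty.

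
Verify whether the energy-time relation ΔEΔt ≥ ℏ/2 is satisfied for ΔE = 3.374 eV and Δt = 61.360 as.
No, it violates the uncertainty relation.

Calculate the product ΔEΔt:
ΔE = 3.374 eV = 5.406e-19 J
ΔEΔt = (5.406e-19 J) × (6.136e-17 s)
ΔEΔt = 3.317e-35 J·s

Compare to the minimum allowed value ℏ/2:
ℏ/2 = 5.273e-35 J·s

Since ΔEΔt = 3.317e-35 J·s < 5.273e-35 J·s = ℏ/2,
this violates the uncertainty relation.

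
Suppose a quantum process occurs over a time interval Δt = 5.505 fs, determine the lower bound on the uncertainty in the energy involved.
59.783 meV

Using the energy-time uncertainty principle:
ΔEΔt ≥ ℏ/2

The minimum uncertainty in energy is:
ΔE_min = ℏ/(2Δt)
ΔE_min = (1.055e-34 J·s) / (2 × 5.505e-15 s)
ΔE_min = 9.578e-21 J = 59.783 meV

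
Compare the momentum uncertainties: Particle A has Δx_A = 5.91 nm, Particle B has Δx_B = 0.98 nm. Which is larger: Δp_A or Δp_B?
Particle B has the larger minimum momentum uncertainty, by a factor of 6.03.

For each particle, the minimum momentum uncertainty is Δp_min = ℏ/(2Δx):

Particle A: Δp_A = ℏ/(2×5.910e-09 m) = 8.922e-27 kg·m/s
Particle B: Δp_B = ℏ/(2×9.800e-10 m) = 5.380e-26 kg·m/s

Ratio: Δp_B/Δp_A = 6.03

Since Δp_min ∝ 1/Δx, the particle with smaller position uncertainty (B) has larger momentum uncertainty.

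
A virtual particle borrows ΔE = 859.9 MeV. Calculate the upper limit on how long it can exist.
3.827 × 10^-25 s

Using the energy-time uncertainty principle:
ΔEΔt ≥ ℏ/2

For a virtual particle borrowing energy ΔE, the maximum lifetime is:
Δt_max = ℏ/(2ΔE)

Converting energy:
ΔE = 859.9 MeV = 1.378e-10 J

Δt_max = (1.055e-34 J·s) / (2 × 1.378e-10 J)
Δt_max = 3.827e-25 s = 3.827 × 10^-25 s

Virtual particles with higher borrowed energy exist for shorter times.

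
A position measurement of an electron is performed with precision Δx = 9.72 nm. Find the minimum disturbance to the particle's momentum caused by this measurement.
5.425 × 10^-27 kg·m/s

The uncertainty principle implies that measuring position disturbs momentum:
ΔxΔp ≥ ℏ/2

When we measure position with precision Δx, we necessarily introduce a momentum uncertainty:
Δp ≥ ℏ/(2Δx)
Δp_min = (1.055e-34 J·s) / (2 × 9.720e-09 m)
Δp_min = 5.425e-27 kg·m/s

The more precisely we measure position, the greater the momentum disturbance.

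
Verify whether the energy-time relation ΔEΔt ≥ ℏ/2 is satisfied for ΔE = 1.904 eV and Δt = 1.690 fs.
Yes, it satisfies the uncertainty relation.

Calculate the product ΔEΔt:
ΔE = 1.904 eV = 3.051e-19 J
ΔEΔt = (3.051e-19 J) × (1.690e-15 s)
ΔEΔt = 5.155e-34 J·s

Compare to the minimum allowed value ℏ/2:
ℏ/2 = 5.273e-35 J·s

Since ΔEΔt = 5.155e-34 J·s ≥ 5.273e-35 J·s = ℏ/2,
this satisfies the uncertainty relation.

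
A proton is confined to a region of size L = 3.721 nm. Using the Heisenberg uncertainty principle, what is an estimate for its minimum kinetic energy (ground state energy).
374.658 neV

Using the uncertainty principle to estimate ground state energy:

1. The position uncertainty is approximately the confinement size:
   Δx ≈ L = 3.721e-09 m

2. From ΔxΔp ≥ ℏ/2, the minimum momentum uncertainty is:
   Δp ≈ ℏ/(2L) = 1.417e-26 kg·m/s

3. The kinetic energy is approximately:
   KE ≈ (Δp)²/(2m) = (1.417e-26)²/(2 × 1.673e-27 kg)
   KE ≈ 6.003e-26 J = 374.658 neV

This is an order-of-magnitude estimate of the ground state energy.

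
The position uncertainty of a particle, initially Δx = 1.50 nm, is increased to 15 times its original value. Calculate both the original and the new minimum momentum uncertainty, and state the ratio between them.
Original Δp_min = 3.515 × 10^-26 kg·m/s; new Δp'_min = 2.343 × 10^-27 kg·m/s; ratio Δp'_min/Δp_min = 1/15.

From the uncertainty principle ΔxΔp ≥ ℏ/2, the minimum momentum uncertainty is Δp_min = ℏ/(2Δx).

Original (Δx = 1.50 nm = 1.500e-09 m):
Δp_min = (1.055e-34 J·s)/(2 × 1.500e-09 m) = 3.515e-26 kg·m/s

When Δx → 15Δx:
Δp'_min = ℏ/(2 × 15Δx) = (1/15) × ℏ/(2Δx) = (1/15) × Δp_min
Δp'_min = 1/15 × 3.515e-26 kg·m/s = 2.343e-27 kg·m/s

Since Δp_min ∝ 1/Δx, when Δx is increased to 15 times its original value, Δp_min decreases to 1/15 of its original value.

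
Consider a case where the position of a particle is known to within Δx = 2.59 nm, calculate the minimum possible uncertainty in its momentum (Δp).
2.036 × 10^-26 kg·m/s

Using the Heisenberg uncertainty principle:
ΔxΔp ≥ ℏ/2

The minimum uncertainty in momentum is:
Δp_min = ℏ/(2Δx)
Δp_min = (1.055e-34 J·s) / (2 × 2.590e-09 m)
Δp_min = 2.036e-26 kg·m/s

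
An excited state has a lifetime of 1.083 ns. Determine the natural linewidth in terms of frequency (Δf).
73.479 MHz

Using the energy-time uncertainty principle and E = hf:
ΔEΔt ≥ ℏ/2
hΔf·Δt ≥ ℏ/2

The minimum frequency uncertainty is:
Δf = ℏ/(2hτ) = 1/(4πτ)
Δf = 1/(4π × 1.083e-09 s)
Δf = 7.348e+07 Hz = 73.479 MHz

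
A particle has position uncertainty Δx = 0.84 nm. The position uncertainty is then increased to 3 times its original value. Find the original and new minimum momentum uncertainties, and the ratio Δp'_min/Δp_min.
Original Δp_min = 6.277 × 10^-26 kg·m/s; new Δp'_min = 2.092 × 10^-26 kg·m/s; ratio Δp'_min/Δp_min = 1/3.

From the uncertainty principle ΔxΔp ≥ ℏ/2, the minimum momentum uncertainty is Δp_min = ℏ/(2Δx).

Original (Δx = 0.84 nm = 8.400e-10 m):
Δp_min = (1.055e-34 J·s)/(2 × 8.400e-10 m) = 6.277e-26 kg·m/s

When Δx → 3Δx:
Δp'_min = ℏ/(2 × 3Δx) = (1/3) × ℏ/(2Δx) = (1/3) × Δp_min
Δp'_min = 1/3 × 6.277e-26 kg·m/s = 2.092e-26 kg·m/s

Since Δp_min ∝ 1/Δx, when Δx is increased to 3 times its original value, Δp_min decreases to 1/3 of its original value.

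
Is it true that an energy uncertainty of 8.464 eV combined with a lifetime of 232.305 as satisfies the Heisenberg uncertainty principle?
Yes, it satisfies the uncertainty relation.

Calculate the product ΔEΔt:
ΔE = 8.464 eV = 1.356e-18 J
ΔEΔt = (1.356e-18 J) × (2.323e-16 s)
ΔEΔt = 3.150e-34 J·s

Compare to the minimum allowed value ℏ/2:
ℏ/2 = 5.273e-35 J·s

Since ΔEΔt = 3.150e-34 J·s ≥ 5.273e-35 J·s = ℏ/2,
this satisfies the uncertainty relation.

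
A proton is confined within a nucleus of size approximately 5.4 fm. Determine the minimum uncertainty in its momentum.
9.765 × 10^-21 kg·m/s

Using the Heisenberg uncertainty principle:
ΔxΔp ≥ ℏ/2

With Δx ≈ L = 5.400e-15 m (the confinement size):
Δp_min = ℏ/(2Δx)
Δp_min = (1.055e-34 J·s) / (2 × 5.400e-15 m)
Δp_min = 9.765e-21 kg·m/s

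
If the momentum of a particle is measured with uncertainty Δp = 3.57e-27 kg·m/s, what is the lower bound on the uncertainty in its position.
14.770 nm

Using the Heisenberg uncertainty principle:
ΔxΔp ≥ ℏ/2

The minimum uncertainty in position is:
Δx_min = ℏ/(2Δp)
Δx_min = (1.055e-34 J·s) / (2 × 3.570e-27 kg·m/s)
Δx_min = 1.477e-08 m = 14.770 nm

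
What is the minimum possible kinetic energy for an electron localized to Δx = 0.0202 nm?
23.343 eV

Localizing a particle requires giving it sufficient momentum uncertainty:

1. From uncertainty principle: Δp ≥ ℏ/(2Δx)
   Δp_min = (1.055e-34 J·s) / (2 × 2.020e-11 m)
   Δp_min = 2.610e-24 kg·m/s

2. This momentum uncertainty corresponds to kinetic energy:
   KE ≈ (Δp)²/(2m) = (2.610e-24)²/(2 × 9.109e-31 kg)
   KE = 3.740e-18 J = 23.343 eV

Tighter localization requires more energy.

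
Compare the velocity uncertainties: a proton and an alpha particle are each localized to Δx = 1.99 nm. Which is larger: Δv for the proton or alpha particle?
The proton has the larger minimum velocity uncertainty, by a ratio of 4.0.

For both particles, Δp_min = ℏ/(2Δx) = 2.650e-26 kg·m/s (same for both).

The velocity uncertainty is Δv = Δp/m:
- proton: Δv = 2.650e-26 / 1.673e-27 = 1.584e+01 m/s = 15.841 m/s
- alpha particle: Δv = 2.650e-26 / 6.645e-27 = 3.988e+00 m/s = 3.988 m/s

Ratio: 1.584e+01 / 3.988e+00 = 4.0

The lighter particle has larger velocity uncertainty because Δv ∝ 1/m.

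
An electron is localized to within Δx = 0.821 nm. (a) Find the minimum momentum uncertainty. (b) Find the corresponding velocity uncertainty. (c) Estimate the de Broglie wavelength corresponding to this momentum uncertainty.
(a) Δp_min = 6.422 × 10^-26 kg·m/s
(b) Δv_min = 70.504 km/s
(c) λ_dB = 10.317 nm

Step-by-step:

(a) From the uncertainty principle:
Δp_min = ℏ/(2Δx) = (1.055e-34 J·s)/(2 × 8.210e-10 m) = 6.422e-26 kg·m/s

(b) The velocity uncertainty:
Δv = Δp/m = (6.422e-26 kg·m/s)/(9.109e-31 kg) = 7.050e+04 m/s = 70.504 km/s

(c) The de Broglie wavelength for this momentum:
λ = h/p = (6.626e-34 J·s)/(6.422e-26 kg·m/s) = 1.032e-08 m = 10.317 nm

Note: The de Broglie wavelength is comparable to the localization size, as expected from wave-particle duality.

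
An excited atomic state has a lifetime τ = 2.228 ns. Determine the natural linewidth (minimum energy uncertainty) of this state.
147.714 neV

Using the energy-time uncertainty principle:
ΔEΔt ≥ ℏ/2

The lifetime τ represents the time uncertainty Δt.
The natural linewidth (minimum energy uncertainty) is:

ΔE = ℏ/(2τ)
ΔE = (1.055e-34 J·s) / (2 × 2.228e-09 s)
ΔE = 2.367e-26 J = 147.714 neV

This natural linewidth limits the precision of spectroscopic measurements.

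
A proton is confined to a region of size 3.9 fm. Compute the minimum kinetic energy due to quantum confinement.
341.055 keV

Using the uncertainty principle:

1. Position uncertainty: Δx ≈ 3.900e-15 m
2. Minimum momentum uncertainty: Δp = ℏ/(2Δx) = 1.352e-20 kg·m/s
3. Minimum kinetic energy:
   KE = (Δp)²/(2m) = (1.352e-20)²/(2 × 1.673e-27 kg)
   KE = 5.464e-14 J = 341.055 keV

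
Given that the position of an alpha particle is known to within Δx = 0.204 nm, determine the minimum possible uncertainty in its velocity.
38.899 m/s

Using the Heisenberg uncertainty principle and Δp = mΔv:
ΔxΔp ≥ ℏ/2
Δx(mΔv) ≥ ℏ/2

The minimum uncertainty in velocity is:
Δv_min = ℏ/(2mΔx)
Δv_min = (1.055e-34 J·s) / (2 × 6.645e-27 kg × 2.040e-10 m)
Δv_min = 3.890e+01 m/s = 38.899 m/s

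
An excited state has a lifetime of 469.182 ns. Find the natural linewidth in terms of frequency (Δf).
169.609 kHz

Using the energy-time uncertainty principle and E = hf:
ΔEΔt ≥ ℏ/2
hΔf·Δt ≥ ℏ/2

The minimum frequency uncertainty is:
Δf = ℏ/(2hτ) = 1/(4πτ)
Δf = 1/(4π × 4.692e-07 s)
Δf = 1.696e+05 Hz = 169.609 kHz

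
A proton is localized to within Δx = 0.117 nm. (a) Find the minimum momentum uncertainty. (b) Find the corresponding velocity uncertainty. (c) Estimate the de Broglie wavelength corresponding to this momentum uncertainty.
(a) Δp_min = 4.507 × 10^-25 kg·m/s
(b) Δv_min = 269.440 m/s
(c) λ_dB = 1.470 nm

Step-by-step:

(a) From the uncertainty principle:
Δp_min = ℏ/(2Δx) = (1.055e-34 J·s)/(2 × 1.170e-10 m) = 4.507e-25 kg·m/s

(b) The velocity uncertainty:
Δv = Δp/m = (4.507e-25 kg·m/s)/(1.673e-27 kg) = 2.694e+02 m/s = 269.440 m/s

(c) The de Broglie wavelength for this momentum:
λ = h/p = (6.626e-34 J·s)/(4.507e-25 kg·m/s) = 1.470e-09 m = 1.470 nm

Note: The de Broglie wavelength is comparable to the localization size, as expected from wave-particle duality.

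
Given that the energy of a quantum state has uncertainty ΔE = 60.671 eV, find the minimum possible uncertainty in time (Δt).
5.424 as

Using the energy-time uncertainty principle:
ΔEΔt ≥ ℏ/2

The minimum uncertainty in time is:
Δt_min = ℏ/(2ΔE)
Δt_min = (1.055e-34 J·s) / (2 × 9.721e-18 J)
Δt_min = 5.424e-18 s = 5.424 as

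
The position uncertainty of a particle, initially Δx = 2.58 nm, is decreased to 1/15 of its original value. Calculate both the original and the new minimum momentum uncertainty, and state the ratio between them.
Original Δp_min = 2.044 × 10^-26 kg·m/s; new Δp'_min = 3.066 × 10^-25 kg·m/s; ratio Δp'_min/Δp_min = 15.

From the uncertainty principle ΔxΔp ≥ ℏ/2, the minimum momentum uncertainty is Δp_min = ℏ/(2Δx).

Original (Δx = 2.58 nm = 2.580e-09 m):
Δp_min = (1.055e-34 J·s)/(2 × 2.580e-09 m) = 2.044e-26 kg·m/s

When Δx → (1/15)Δx:
Δp'_min = ℏ/(2 × (1/15)Δx) = 15 × ℏ/(2Δx) = 15 × Δp_min
Δp'_min = 15 × 2.044e-26 kg·m/s = 3.066e-25 kg·m/s

Since Δp_min ∝ 1/Δx, when Δx is decreased to 1/15 of its original value, Δp_min increases to 15 times its original value.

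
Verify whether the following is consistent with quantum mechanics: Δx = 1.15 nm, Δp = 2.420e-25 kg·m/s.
Yes, it satisfies the uncertainty principle.

Calculate the product ΔxΔp:
ΔxΔp = (1.150e-09 m) × (2.420e-25 kg·m/s)
ΔxΔp = 2.783e-34 J·s

Compare to the minimum allowed value ℏ/2:
ℏ/2 = 5.273e-35 J·s

Since ΔxΔp = 2.783e-34 J·s ≥ 5.273e-35 J·s = ℏ/2,
the measurement satisfies the uncertainty principle.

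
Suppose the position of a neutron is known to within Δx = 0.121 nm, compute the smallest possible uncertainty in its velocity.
260.175 m/s

Using the Heisenberg uncertainty principle and Δp = mΔv:
ΔxΔp ≥ ℏ/2
Δx(mΔv) ≥ ℏ/2

The minimum uncertainty in velocity is:
Δv_min = ℏ/(2mΔx)
Δv_min = (1.055e-34 J·s) / (2 × 1.675e-27 kg × 1.210e-10 m)
Δv_min = 2.602e+02 m/s = 260.175 m/s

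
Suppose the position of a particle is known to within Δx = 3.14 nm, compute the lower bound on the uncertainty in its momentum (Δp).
1.679 × 10^-26 kg·m/s

Using the Heisenberg uncertainty principle:
ΔxΔp ≥ ℏ/2

The minimum uncertainty in momentum is:
Δp_min = ℏ/(2Δx)
Δp_min = (1.055e-34 J·s) / (2 × 3.140e-09 m)
Δp_min = 1.679e-26 kg·m/s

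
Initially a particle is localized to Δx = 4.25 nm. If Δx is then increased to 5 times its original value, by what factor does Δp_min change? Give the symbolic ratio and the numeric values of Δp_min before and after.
Original Δp_min = 1.241 × 10^-26 kg·m/s; new Δp'_min = 2.481 × 10^-27 kg·m/s; ratio Δp'_min/Δp_min = 1/5.

From the uncertainty principle ΔxΔp ≥ ℏ/2, the minimum momentum uncertainty is Δp_min = ℏ/(2Δx).

Original (Δx = 4.25 nm = 4.250e-09 m):
Δp_min = (1.055e-34 J·s)/(2 × 4.250e-09 m) = 1.241e-26 kg·m/s

When Δx → 5Δx:
Δp'_min = ℏ/(2 × 5Δx) = (1/5) × ℏ/(2Δx) = (1/5) × Δp_min
Δp'_min = 1/5 × 1.241e-26 kg·m/s = 2.481e-27 kg·m/s

Since Δp_min ∝ 1/Δx, when Δx is increased to 5 times its original value, Δp_min decreases to 1/5 of its original value.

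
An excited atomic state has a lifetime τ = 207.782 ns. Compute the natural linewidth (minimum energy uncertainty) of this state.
1.584 neV

Using the energy-time uncertainty principle:
ΔEΔt ≥ ℏ/2

The lifetime τ represents the time uncertainty Δt.
The natural linewidth (minimum energy uncertainty) is:

ΔE = ℏ/(2τ)
ΔE = (1.055e-34 J·s) / (2 × 2.078e-07 s)
ΔE = 2.538e-28 J = 1.584 neV

This natural linewidth limits the precision of spectroscopic measurements.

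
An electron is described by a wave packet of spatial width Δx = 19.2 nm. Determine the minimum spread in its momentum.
2.746 × 10^-27 kg·m/s

For a wave packet, the spatial width Δx and momentum spread Δp are related by the uncertainty principle:
ΔxΔp ≥ ℏ/2

The minimum momentum spread is:
Δp_min = ℏ/(2Δx)
Δp_min = (1.055e-34 J·s) / (2 × 1.920e-08 m)
Δp_min = 2.746e-27 kg·m/s

A wave packet cannot have both a well-defined position and well-defined momentum.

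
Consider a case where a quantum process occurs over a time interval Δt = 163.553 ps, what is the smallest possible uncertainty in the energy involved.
2.012 μeV

Using the energy-time uncertainty principle:
ΔEΔt ≥ ℏ/2

The minimum uncertainty in energy is:
ΔE_min = ℏ/(2Δt)
ΔE_min = (1.055e-34 J·s) / (2 × 1.636e-10 s)
ΔE_min = 3.224e-25 J = 2.012 μeV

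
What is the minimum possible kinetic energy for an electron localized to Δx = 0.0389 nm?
6.295 eV

Localizing a particle requires giving it sufficient momentum uncertainty:

1. From uncertainty principle: Δp ≥ ℏ/(2Δx)
   Δp_min = (1.055e-34 J·s) / (2 × 3.890e-11 m)
   Δp_min = 1.355e-24 kg·m/s

2. This momentum uncertainty corresponds to kinetic energy:
   KE ≈ (Δp)²/(2m) = (1.355e-24)²/(2 × 9.109e-31 kg)
   KE = 1.008e-18 J = 6.295 eV

Tighter localization requires more energy.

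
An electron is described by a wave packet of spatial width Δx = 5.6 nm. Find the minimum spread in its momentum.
9.416 × 10^-27 kg·m/s

For a wave packet, the spatial width Δx and momentum spread Δp are related by the uncertainty principle:
ΔxΔp ≥ ℏ/2

The minimum momentum spread is:
Δp_min = ℏ/(2Δx)
Δp_min = (1.055e-34 J·s) / (2 × 5.600e-09 m)
Δp_min = 9.416e-27 kg·m/s

A wave packet cannot have both a well-defined position and well-defined momentum.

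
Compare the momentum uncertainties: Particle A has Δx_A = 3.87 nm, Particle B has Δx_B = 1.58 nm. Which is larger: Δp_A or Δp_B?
Particle B has the larger minimum momentum uncertainty, by a factor of 2.45.

For each particle, the minimum momentum uncertainty is Δp_min = ℏ/(2Δx):

Particle A: Δp_A = ℏ/(2×3.870e-09 m) = 1.362e-26 kg·m/s
Particle B: Δp_B = ℏ/(2×1.580e-09 m) = 3.337e-26 kg·m/s

Ratio: Δp_B/Δp_A = 2.45

Since Δp_min ∝ 1/Δx, the particle with smaller position uncertainty (B) has larger momentum uncertainty.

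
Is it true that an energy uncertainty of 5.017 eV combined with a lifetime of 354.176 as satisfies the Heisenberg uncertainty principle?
Yes, it satisfies the uncertainty relation.

Calculate the product ΔEΔt:
ΔE = 5.017 eV = 8.038e-19 J
ΔEΔt = (8.038e-19 J) × (3.542e-16 s)
ΔEΔt = 2.847e-34 J·s

Compare to the minimum allowed value ℏ/2:
ℏ/2 = 5.273e-35 J·s

Since ΔEΔt = 2.847e-34 J·s ≥ 5.273e-35 J·s = ℏ/2,
this satisfies the uncertainty relation.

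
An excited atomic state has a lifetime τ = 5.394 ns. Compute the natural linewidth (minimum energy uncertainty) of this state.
61.013 neV

Using the energy-time uncertainty principle:
ΔEΔt ≥ ℏ/2

The lifetime τ represents the time uncertainty Δt.
The natural linewidth (minimum energy uncertainty) is:

ΔE = ℏ/(2τ)
ΔE = (1.055e-34 J·s) / (2 × 5.394e-09 s)
ΔE = 9.775e-27 J = 61.013 neV

This natural linewidth limits the precision of spectroscopic measurements.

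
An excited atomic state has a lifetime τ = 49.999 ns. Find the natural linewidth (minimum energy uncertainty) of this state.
6.582 neV

Using the energy-time uncertainty principle:
ΔEΔt ≥ ℏ/2

The lifetime τ represents the time uncertainty Δt.
The natural linewidth (minimum energy uncertainty) is:

ΔE = ℏ/(2τ)
ΔE = (1.055e-34 J·s) / (2 × 5.000e-08 s)
ΔE = 1.055e-27 J = 6.582 neV

This natural linewidth limits the precision of spectroscopic measurements.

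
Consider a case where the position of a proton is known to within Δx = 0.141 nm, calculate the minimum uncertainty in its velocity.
223.578 m/s

Using the Heisenberg uncertainty principle and Δp = mΔv:
ΔxΔp ≥ ℏ/2
Δx(mΔv) ≥ ℏ/2

The minimum uncertainty in velocity is:
Δv_min = ℏ/(2mΔx)
Δv_min = (1.055e-34 J·s) / (2 × 1.673e-27 kg × 1.410e-10 m)
Δv_min = 2.236e+02 m/s = 223.578 m/s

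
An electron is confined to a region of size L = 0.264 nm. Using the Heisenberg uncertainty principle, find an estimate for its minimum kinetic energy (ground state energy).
136.664 meV

Using the uncertainty principle to estimate ground state energy:

1. The position uncertainty is approximately the confinement size:
   Δx ≈ L = 2.640e-10 m

2. From ΔxΔp ≥ ℏ/2, the minimum momentum uncertainty is:
   Δp ≈ ℏ/(2L) = 1.997e-25 kg·m/s

3. The kinetic energy is approximately:
   KE ≈ (Δp)²/(2m) = (1.997e-25)²/(2 × 9.109e-31 kg)
   KE ≈ 2.190e-20 J = 136.664 meV

This is an order-of-magnitude estimate of the ground state energy.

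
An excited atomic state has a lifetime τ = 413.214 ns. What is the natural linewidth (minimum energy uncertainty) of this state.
796.454 peV

Using the energy-time uncertainty principle:
ΔEΔt ≥ ℏ/2

The lifetime τ represents the time uncertainty Δt.
The natural linewidth (minimum energy uncertainty) is:

ΔE = ℏ/(2τ)
ΔE = (1.055e-34 J·s) / (2 × 4.132e-07 s)
ΔE = 1.276e-28 J = 796.454 peV

This natural linewidth limits the precision of spectroscopic measurements.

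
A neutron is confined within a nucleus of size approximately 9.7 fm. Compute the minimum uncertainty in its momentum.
5.436 × 10^-21 kg·m/s

Using the Heisenberg uncertainty principle:
ΔxΔp ≥ ℏ/2

With Δx ≈ L = 9.700e-15 m (the confinement size):
Δp_min = ℏ/(2Δx)
Δp_min = (1.055e-34 J·s) / (2 × 9.700e-15 m)
Δp_min = 5.436e-21 kg·m/s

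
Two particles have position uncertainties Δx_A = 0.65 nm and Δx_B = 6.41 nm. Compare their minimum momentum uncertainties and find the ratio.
Particle A has the larger minimum momentum uncertainty, by a factor of 9.86.

For each particle, the minimum momentum uncertainty is Δp_min = ℏ/(2Δx):

Particle A: Δp_A = ℏ/(2×6.500e-10 m) = 8.112e-26 kg·m/s
Particle B: Δp_B = ℏ/(2×6.410e-09 m) = 8.226e-27 kg·m/s

Ratio: Δp_A/Δp_B = 9.86

Since Δp_min ∝ 1/Δx, the particle with smaller position uncertainty (A) has larger momentum uncertainty.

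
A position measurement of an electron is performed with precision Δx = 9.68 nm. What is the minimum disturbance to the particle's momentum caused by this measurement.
5.447 × 10^-27 kg·m/s

The uncertainty principle implies that measuring position disturbs momentum:
ΔxΔp ≥ ℏ/2

When we measure position with precision Δx, we necessarily introduce a momentum uncertainty:
Δp ≥ ℏ/(2Δx)
Δp_min = (1.055e-34 J·s) / (2 × 9.680e-09 m)
Δp_min = 5.447e-27 kg·m/s

The more precisely we measure position, the greater the momentum disturbance.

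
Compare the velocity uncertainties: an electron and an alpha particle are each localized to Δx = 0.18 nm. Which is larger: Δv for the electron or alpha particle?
The electron has the larger minimum velocity uncertainty, by a ratio of 7294.3.

For both particles, Δp_min = ℏ/(2Δx) = 2.929e-25 kg·m/s (same for both).

The velocity uncertainty is Δv = Δp/m:
- electron: Δv = 2.929e-25 / 9.109e-31 = 3.216e+05 m/s = 321.577 km/s
- alpha particle: Δv = 2.929e-25 / 6.645e-27 = 4.409e+01 m/s = 44.086 m/s

Ratio: 3.216e+05 / 4.409e+01 = 7294.3

The lighter particle has larger velocity uncertainty because Δv ∝ 1/m.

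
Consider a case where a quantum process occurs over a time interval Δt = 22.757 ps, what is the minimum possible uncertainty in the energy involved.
14.462 μeV

Using the energy-time uncertainty principle:
ΔEΔt ≥ ℏ/2

The minimum uncertainty in energy is:
ΔE_min = ℏ/(2Δt)
ΔE_min = (1.055e-34 J·s) / (2 × 2.276e-11 s)
ΔE_min = 2.317e-24 J = 14.462 μeV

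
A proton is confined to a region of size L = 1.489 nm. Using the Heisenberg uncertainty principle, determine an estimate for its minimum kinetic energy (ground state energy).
2.340 μeV

Using the uncertainty principle to estimate ground state energy:

1. The position uncertainty is approximately the confinement size:
   Δx ≈ L = 1.489e-09 m

2. From ΔxΔp ≥ ℏ/2, the minimum momentum uncertainty is:
   Δp ≈ ℏ/(2L) = 3.541e-26 kg·m/s

3. The kinetic energy is approximately:
   KE ≈ (Δp)²/(2m) = (3.541e-26)²/(2 × 1.673e-27 kg)
   KE ≈ 3.749e-25 J = 2.340 μeV

This is an order-of-magnitude estimate of the ground state energy.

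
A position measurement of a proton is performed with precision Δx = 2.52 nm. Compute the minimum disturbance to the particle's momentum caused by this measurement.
2.092 × 10^-26 kg·m/s

The uncertainty principle implies that measuring position disturbs momentum:
ΔxΔp ≥ ℏ/2

When we measure position with precision Δx, we necessarily introduce a momentum uncertainty:
Δp ≥ ℏ/(2Δx)
Δp_min = (1.055e-34 J·s) / (2 × 2.520e-09 m)
Δp_min = 2.092e-26 kg·m/s

The more precisely we measure position, the greater the momentum disturbance.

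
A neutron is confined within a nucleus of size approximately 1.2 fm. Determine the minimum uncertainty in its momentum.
4.394 × 10^-20 kg·m/s

Using the Heisenberg uncertainty principle:
ΔxΔp ≥ ℏ/2

With Δx ≈ L = 1.200e-15 m (the confinement size):
Δp_min = ℏ/(2Δx)
Δp_min = (1.055e-34 J·s) / (2 × 1.200e-15 m)
Δp_min = 4.394e-20 kg·m/s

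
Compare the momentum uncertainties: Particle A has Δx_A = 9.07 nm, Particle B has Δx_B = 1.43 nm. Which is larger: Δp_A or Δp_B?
Particle B has the larger minimum momentum uncertainty, by a factor of 6.34.

For each particle, the minimum momentum uncertainty is Δp_min = ℏ/(2Δx):

Particle A: Δp_A = ℏ/(2×9.070e-09 m) = 5.814e-27 kg·m/s
Particle B: Δp_B = ℏ/(2×1.430e-09 m) = 3.687e-26 kg·m/s

Ratio: Δp_B/Δp_A = 6.34

Since Δp_min ∝ 1/Δx, the particle with smaller position uncertainty (B) has larger momentum uncertainty.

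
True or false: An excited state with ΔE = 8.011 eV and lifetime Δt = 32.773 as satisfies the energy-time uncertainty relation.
No, it violates the uncertainty relation.

Calculate the product ΔEΔt:
ΔE = 8.011 eV = 1.284e-18 J
ΔEΔt = (1.284e-18 J) × (3.277e-17 s)
ΔEΔt = 4.206e-35 J·s

Compare to the minimum allowed value ℏ/2:
ℏ/2 = 5.273e-35 J·s

Since ΔEΔt = 4.206e-35 J·s < 5.273e-35 J·s = ℏ/2,
this violates the uncertainty relation.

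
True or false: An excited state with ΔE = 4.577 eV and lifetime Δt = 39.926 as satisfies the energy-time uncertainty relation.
No, it violates the uncertainty relation.

Calculate the product ΔEΔt:
ΔE = 4.577 eV = 7.333e-19 J
ΔEΔt = (7.333e-19 J) × (3.993e-17 s)
ΔEΔt = 2.928e-35 J·s

Compare to the minimum allowed value ℏ/2:
ℏ/2 = 5.273e-35 J·s

Since ΔEΔt = 2.928e-35 J·s < 5.273e-35 J·s = ℏ/2,
this violates the uncertainty relation.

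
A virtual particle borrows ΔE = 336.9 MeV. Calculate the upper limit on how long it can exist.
9.769 × 10^-25 s

Using the energy-time uncertainty principle:
ΔEΔt ≥ ℏ/2

For a virtual particle borrowing energy ΔE, the maximum lifetime is:
Δt_max = ℏ/(2ΔE)

Converting energy:
ΔE = 336.9 MeV = 5.398e-11 J

Δt_max = (1.055e-34 J·s) / (2 × 5.398e-11 J)
Δt_max = 9.769e-25 s = 9.769 × 10^-25 s

Virtual particles with higher borrowed energy exist for shorter times.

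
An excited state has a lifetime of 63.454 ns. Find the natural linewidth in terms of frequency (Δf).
1.254 MHz

Using the energy-time uncertainty principle and E = hf:
ΔEΔt ≥ ℏ/2
hΔf·Δt ≥ ℏ/2

The minimum frequency uncertainty is:
Δf = ℏ/(2hτ) = 1/(4πτ)
Δf = 1/(4π × 6.345e-08 s)
Δf = 1.254e+06 Hz = 1.254 MHz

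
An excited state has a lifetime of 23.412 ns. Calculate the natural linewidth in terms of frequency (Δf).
3.399 MHz

Using the energy-time uncertainty principle and E = hf:
ΔEΔt ≥ ℏ/2
hΔf·Δt ≥ ℏ/2

The minimum frequency uncertainty is:
Δf = ℏ/(2hτ) = 1/(4πτ)
Δf = 1/(4π × 2.341e-08 s)
Δf = 3.399e+06 Hz = 3.399 MHz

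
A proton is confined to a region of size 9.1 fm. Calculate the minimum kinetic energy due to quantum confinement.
62.643 keV

Using the uncertainty principle:

1. Position uncertainty: Δx ≈ 9.100e-15 m
2. Minimum momentum uncertainty: Δp = ℏ/(2Δx) = 5.794e-21 kg·m/s
3. Minimum kinetic energy:
   KE = (Δp)²/(2m) = (5.794e-21)²/(2 × 1.673e-27 kg)
   KE = 1.004e-14 J = 62.643 keV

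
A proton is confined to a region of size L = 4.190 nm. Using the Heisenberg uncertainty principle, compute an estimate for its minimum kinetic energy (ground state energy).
295.479 neV

Using the uncertainty principle to estimate ground state energy:

1. The position uncertainty is approximately the confinement size:
   Δx ≈ L = 4.190e-09 m

2. From ΔxΔp ≥ ℏ/2, the minimum momentum uncertainty is:
   Δp ≈ ℏ/(2L) = 1.258e-26 kg·m/s

3. The kinetic energy is approximately:
   KE ≈ (Δp)²/(2m) = (1.258e-26)²/(2 × 1.673e-27 kg)
   KE ≈ 4.734e-26 J = 295.479 neV

This is an order-of-magnitude estimate of the ground state energy.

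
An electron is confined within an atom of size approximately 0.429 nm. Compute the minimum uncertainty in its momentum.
1.229 × 10^-25 kg·m/s

Using the Heisenberg uncertainty principle:
ΔxΔp ≥ ℏ/2

With Δx ≈ L = 4.290e-10 m (the confinement size):
Δp_min = ℏ/(2Δx)
Δp_min = (1.055e-34 J·s) / (2 × 4.290e-10 m)
Δp_min = 1.229e-25 kg·m/s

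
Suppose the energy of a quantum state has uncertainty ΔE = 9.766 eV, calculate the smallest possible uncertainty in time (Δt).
33.699 as

Using the energy-time uncertainty principle:
ΔEΔt ≥ ℏ/2

The minimum uncertainty in time is:
Δt_min = ℏ/(2ΔE)
Δt_min = (1.055e-34 J·s) / (2 × 1.565e-18 J)
Δt_min = 3.370e-17 s = 33.699 as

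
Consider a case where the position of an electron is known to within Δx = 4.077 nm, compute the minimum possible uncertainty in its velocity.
14.198 km/s

Using the Heisenberg uncertainty principle and Δp = mΔv:
ΔxΔp ≥ ℏ/2
Δx(mΔv) ≥ ℏ/2

The minimum uncertainty in velocity is:
Δv_min = ℏ/(2mΔx)
Δv_min = (1.055e-34 J·s) / (2 × 9.109e-31 kg × 4.077e-09 m)
Δv_min = 1.420e+04 m/s = 14.198 km/s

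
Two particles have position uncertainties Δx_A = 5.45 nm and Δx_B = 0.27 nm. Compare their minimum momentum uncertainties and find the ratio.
Particle B has the larger minimum momentum uncertainty, by a factor of 20.19.

For each particle, the minimum momentum uncertainty is Δp_min = ℏ/(2Δx):

Particle A: Δp_A = ℏ/(2×5.450e-09 m) = 9.675e-27 kg·m/s
Particle B: Δp_B = ℏ/(2×2.700e-10 m) = 1.953e-25 kg·m/s

Ratio: Δp_B/Δp_A = 20.19

Since Δp_min ∝ 1/Δx, the particle with smaller position uncertainty (B) has larger momentum uncertainty.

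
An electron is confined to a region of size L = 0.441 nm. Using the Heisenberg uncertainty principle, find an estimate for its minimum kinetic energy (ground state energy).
48.976 meV

Using the uncertainty principle to estimate ground state energy:

1. The position uncertainty is approximately the confinement size:
   Δx ≈ L = 4.410e-10 m

2. From ΔxΔp ≥ ℏ/2, the minimum momentum uncertainty is:
   Δp ≈ ℏ/(2L) = 1.196e-25 kg·m/s

3. The kinetic energy is approximately:
   KE ≈ (Δp)²/(2m) = (1.196e-25)²/(2 × 9.109e-31 kg)
   KE ≈ 7.847e-21 J = 48.976 meV

This is an order-of-magnitude estimate of the ground state energy.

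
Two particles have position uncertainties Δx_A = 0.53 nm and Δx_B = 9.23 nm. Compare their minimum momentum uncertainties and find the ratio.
Particle A has the larger minimum momentum uncertainty, by a factor of 17.42.

For each particle, the minimum momentum uncertainty is Δp_min = ℏ/(2Δx):

Particle A: Δp_A = ℏ/(2×5.300e-10 m) = 9.949e-26 kg·m/s
Particle B: Δp_B = ℏ/(2×9.230e-09 m) = 5.713e-27 kg·m/s

Ratio: Δp_A/Δp_B = 17.42

Since Δp_min ∝ 1/Δx, the particle with smaller position uncertainty (A) has larger momentum uncertainty.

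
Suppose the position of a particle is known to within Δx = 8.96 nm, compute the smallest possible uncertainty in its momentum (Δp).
5.885 × 10^-27 kg·m/s

Using the Heisenberg uncertainty principle:
ΔxΔp ≥ ℏ/2

The minimum uncertainty in momentum is:
Δp_min = ℏ/(2Δx)
Δp_min = (1.055e-34 J·s) / (2 × 8.960e-09 m)
Δp_min = 5.885e-27 kg·m/s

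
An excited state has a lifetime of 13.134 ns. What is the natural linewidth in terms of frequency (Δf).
6.059 MHz

Using the energy-time uncertainty principle and E = hf:
ΔEΔt ≥ ℏ/2
hΔf·Δt ≥ ℏ/2

The minimum frequency uncertainty is:
Δf = ℏ/(2hτ) = 1/(4πτ)
Δf = 1/(4π × 1.313e-08 s)
Δf = 6.059e+06 Hz = 6.059 MHz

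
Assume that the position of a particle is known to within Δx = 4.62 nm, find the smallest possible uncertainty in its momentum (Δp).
1.141 × 10^-26 kg·m/s

Using the Heisenberg uncertainty principle:
ΔxΔp ≥ ℏ/2

The minimum uncertainty in momentum is:
Δp_min = ℏ/(2Δx)
Δp_min = (1.055e-34 J·s) / (2 × 4.620e-09 m)
Δp_min = 1.141e-26 kg·m/s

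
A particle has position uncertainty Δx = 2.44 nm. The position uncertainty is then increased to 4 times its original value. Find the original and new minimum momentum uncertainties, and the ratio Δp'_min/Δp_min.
Original Δp_min = 2.161 × 10^-26 kg·m/s; new Δp'_min = 5.403 × 10^-27 kg·m/s; ratio Δp'_min/Δp_min = 1/4.

From the uncertainty principle ΔxΔp ≥ ℏ/2, the minimum momentum uncertainty is Δp_min = ℏ/(2Δx).

Original (Δx = 2.44 nm = 2.440e-09 m):
Δp_min = (1.055e-34 J·s)/(2 × 2.440e-09 m) = 2.161e-26 kg·m/s

When Δx → 4Δx:
Δp'_min = ℏ/(2 × 4Δx) = (1/4) × ℏ/(2Δx) = (1/4) × Δp_min
Δp'_min = 1/4 × 2.161e-26 kg·m/s = 5.403e-27 kg·m/s

Since Δp_min ∝ 1/Δx, when Δx is increased to 4 times its original value, Δp_min decreases to 1/4 of its original value.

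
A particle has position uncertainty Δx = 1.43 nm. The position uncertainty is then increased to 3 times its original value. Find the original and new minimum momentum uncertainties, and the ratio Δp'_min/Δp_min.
Original Δp_min = 3.687 × 10^-26 kg·m/s; new Δp'_min = 1.229 × 10^-26 kg·m/s; ratio Δp'_min/Δp_min = 1/3.

From the uncertainty principle ΔxΔp ≥ ℏ/2, the minimum momentum uncertainty is Δp_min = ℏ/(2Δx).

Original (Δx = 1.43 nm = 1.430e-09 m):
Δp_min = (1.055e-34 J·s)/(2 × 1.430e-09 m) = 3.687e-26 kg·m/s

When Δx → 3Δx:
Δp'_min = ℏ/(2 × 3Δx) = (1/3) × ℏ/(2Δx) = (1/3) × Δp_min
Δp'_min = 1/3 × 3.687e-26 kg·m/s = 1.229e-26 kg·m/s

Since Δp_min ∝ 1/Δx, when Δx is increased to 3 times its original value, Δp_min decreases to 1/3 of its original value.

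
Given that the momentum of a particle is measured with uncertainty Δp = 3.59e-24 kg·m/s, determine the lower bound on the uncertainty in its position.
14.688 pm

Using the Heisenberg uncertainty principle:
ΔxΔp ≥ ℏ/2

The minimum uncertainty in position is:
Δx_min = ℏ/(2Δp)
Δx_min = (1.055e-34 J·s) / (2 × 3.590e-24 kg·m/s)
Δx_min = 1.469e-11 m = 14.688 pm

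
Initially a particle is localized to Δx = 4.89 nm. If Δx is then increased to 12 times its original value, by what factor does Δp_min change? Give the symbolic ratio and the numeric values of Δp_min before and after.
Original Δp_min = 1.078 × 10^-26 kg·m/s; new Δp'_min = 8.986 × 10^-28 kg·m/s; ratio Δp'_min/Δp_min = 1/12.

From the uncertainty principle ΔxΔp ≥ ℏ/2, the minimum momentum uncertainty is Δp_min = ℏ/(2Δx).

Original (Δx = 4.89 nm = 4.890e-09 m):
Δp_min = (1.055e-34 J·s)/(2 × 4.890e-09 m) = 1.078e-26 kg·m/s

When Δx → 12Δx:
Δp'_min = ℏ/(2 × 12Δx) = (1/12) × ℏ/(2Δx) = (1/12) × Δp_min
Δp'_min = 1/12 × 1.078e-26 kg·m/s = 8.986e-28 kg·m/s

Since Δp_min ∝ 1/Δx, when Δx is increased to 12 times its original value, Δp_min decreases to 1/12 of its original value.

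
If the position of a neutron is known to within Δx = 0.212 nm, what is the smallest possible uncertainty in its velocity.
148.496 m/s

Using the Heisenberg uncertainty principle and Δp = mΔv:
ΔxΔp ≥ ℏ/2
Δx(mΔv) ≥ ℏ/2

The minimum uncertainty in velocity is:
Δv_min = ℏ/(2mΔx)
Δv_min = (1.055e-34 J·s) / (2 × 1.675e-27 kg × 2.120e-10 m)
Δv_min = 1.485e+02 m/s = 148.496 m/s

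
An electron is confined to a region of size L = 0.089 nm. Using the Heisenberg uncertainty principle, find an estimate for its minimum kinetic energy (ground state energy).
1.202 eV

Using the uncertainty principle to estimate ground state energy:

1. The position uncertainty is approximately the confinement size:
   Δx ≈ L = 8.900e-11 m

2. From ΔxΔp ≥ ℏ/2, the minimum momentum uncertainty is:
   Δp ≈ ℏ/(2L) = 5.925e-25 kg·m/s

3. The kinetic energy is approximately:
   KE ≈ (Δp)²/(2m) = (5.925e-25)²/(2 × 9.109e-31 kg)
   KE ≈ 1.927e-19 J = 1.202 eV

This is an order-of-magnitude estimate of the ground state energy.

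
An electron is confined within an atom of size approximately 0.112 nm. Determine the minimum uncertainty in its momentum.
4.708 × 10^-25 kg·m/s

Using the Heisenberg uncertainty principle:
ΔxΔp ≥ ℏ/2

With Δx ≈ L = 1.120e-10 m (the confinement size):
Δp_min = ℏ/(2Δx)
Δp_min = (1.055e-34 J·s) / (2 × 1.120e-10 m)
Δp_min = 4.708e-25 kg·m/s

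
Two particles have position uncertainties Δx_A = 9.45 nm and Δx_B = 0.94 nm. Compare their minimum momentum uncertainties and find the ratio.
Particle B has the larger minimum momentum uncertainty, by a factor of 10.05.

For each particle, the minimum momentum uncertainty is Δp_min = ℏ/(2Δx):

Particle A: Δp_A = ℏ/(2×9.450e-09 m) = 5.580e-27 kg·m/s
Particle B: Δp_B = ℏ/(2×9.400e-10 m) = 5.609e-26 kg·m/s

Ratio: Δp_B/Δp_A = 10.05

Since Δp_min ∝ 1/Δx, the particle with smaller position uncertainty (B) has larger momentum uncertainty.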